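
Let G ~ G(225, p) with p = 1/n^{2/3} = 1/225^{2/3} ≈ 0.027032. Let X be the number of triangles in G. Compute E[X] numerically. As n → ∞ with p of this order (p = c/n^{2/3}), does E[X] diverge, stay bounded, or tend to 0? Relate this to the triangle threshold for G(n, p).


Number of potential triangles: C(225, 3) = 1873200.
Each occurs with probability p³ ≈ (0.027032)³ ≈ 1.9753086e-05.
By linearity: E[X] = C(225, 3)·p³ ≈ 1873200 · 1.9753086e-05 ≈ 37.00148.
Since α = 2/3 < 1, p = c/n^{2/3} ≫ 1/n is above the triangle threshold p ~ 1/n. Asymptotically E[X] ~ (c³/6)·n^{3(1−α)} = (1³/6)·n^{1} → ∞; triangles are abundant w.h.p.

E[X] ≈ 37.00148; in regime p = Θ(1/n^{2/3}) E[X] diverges (above the triangle threshold p ~ 1/n).


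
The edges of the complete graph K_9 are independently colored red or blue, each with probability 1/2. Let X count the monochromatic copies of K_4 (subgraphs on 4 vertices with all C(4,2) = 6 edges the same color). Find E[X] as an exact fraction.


Let X = Σ_S X_S over the C(9, 4) = 126 subsets S of size 4, where X_S = 1 if the K_4 on S is monochromatic.
For a fixed S, the K_4 on S has C(4, 2) = 6 edges. P[all 6 edges red] = (1/2)^6, and likewise for blue, so P[monochromatic] = 2·(1/2)^6 = 2^{1 − 6} = 1/32.
Summing: E[X] = C(9, 4) · 2^{1 − 6} = 126 · 1/32 = 63/16.
Numerically: E[X] ≈ 3.9375.

E[X] = C(9,4)·2^(1−C(4,2)) = 63/16 ≈ 3.9375.


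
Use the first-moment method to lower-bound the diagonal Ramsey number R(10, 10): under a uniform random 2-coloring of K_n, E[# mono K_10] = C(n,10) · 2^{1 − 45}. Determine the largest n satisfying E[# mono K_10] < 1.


We need C(n, 10) · 2^{1 − 45} < 1, i.e. C(n, 10) < 2^{45 − 1} = 17592186044416.
Check values of n near the boundary:
  n = 98: C(98, 10) = 14005614014756; 14005614014756 < 17592186044416? YES
  n = 99: C(99, 10) = 15579278510796; 15579278510796 < 17592186044416? YES
  n = 100: C(100, 10) = 17310309456440; 17310309456440 < 17592186044416? YES
  n = 101: C(101, 10) = 19212541264840; 19212541264840 < 17592186044416? NO
  n = 102: C(102, 10) = 21300860967540; 21300860967540 < 17592186044416? NO
The largest n with C(n, 10) < 17592186044416 is n = 100 (where E[X] = 2163788682055/2199023255552 ≈ 0.98398). Hence R(10, 10) > 100, i.e. R(10, 10) ≥ 101.

Largest n = 100; hence R(10, 10) > 100.


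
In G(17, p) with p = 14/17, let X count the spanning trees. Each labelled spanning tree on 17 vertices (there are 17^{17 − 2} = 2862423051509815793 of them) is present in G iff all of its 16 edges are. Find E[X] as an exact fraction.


K_17 has 17^{17 − 2} = 2862423051509815793 labelled spanning trees.
For each such spanning tree H, let X_H = 1 if all 16 edges of H are present in G. Then P[X_H = 1] = p^{16} = (14/17)^{16} = 2177953337809371136/48661191875666868481.
Summing the indicators: E[X] = Σ_H E[X_H] = 2862423051509815793 · p^{16} = 2862423051509815793 · 2177953337809371136/48661191875666868481 = 2177953337809371136/17.
Numerically: E[X] ≈ 1.2811e+17.

E[X] = 2862423051509815793 · (14/17)^{16} = 2177953337809371136/17 ≈ 1.2811e+17.


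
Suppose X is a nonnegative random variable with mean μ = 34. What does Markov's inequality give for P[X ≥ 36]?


μ = E[X] = 34, a = 36.
Markov: P[X ≥ 36] ≤ μ/a = (34)/36 = 17/18.
Numerically: ≈ 0.94444.
(Since a = 36 > μ = 34.00000, the bound 17/18 is < 1 and informative.)

P[X ≥ 36] ≤ 17/18 ≈ 0.94444.


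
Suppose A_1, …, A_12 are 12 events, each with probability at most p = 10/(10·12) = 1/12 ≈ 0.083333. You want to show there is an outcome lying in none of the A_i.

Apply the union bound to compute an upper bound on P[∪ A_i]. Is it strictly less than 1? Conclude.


Union bound: P[∪_{i=1}^{12} A_i] ≤ Σ_i P[A_i] ≤ 12·p = 12·(1/12) = 1.
Numerically: 1 ≈ 1.000000.
Is 1 < 1? NO.
Since the bound 1 is ≥ 1, the union bound is uninformative here; it does NOT by itself certify existence.

12·p = 1 ≈ 1.000000; existence NOT certified by the union bound.


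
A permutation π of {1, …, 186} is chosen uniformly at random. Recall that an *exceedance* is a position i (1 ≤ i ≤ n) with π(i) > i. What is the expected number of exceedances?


Write X = Σ_{i=1}^{186} X_i, where X_i = 1_{π(i) > i}.
For each fixed i, π(i) is uniform over {1, …, 186} (marginal of a uniform permutation), so P[π(i) > i] = (n − i)/n. Summing: Σ_{i=1}^{186} (n − i)/n = (0 + 1 + … + 185)/186 = 186(186 − 1)/(2·186) = (186 − 1)/2.
Hence E[X] = Σ_{i=1}^{186} (186 − i)/186 = 185/2 ≈ 92.500000.

E[X] = 185/2 = 92.500000.


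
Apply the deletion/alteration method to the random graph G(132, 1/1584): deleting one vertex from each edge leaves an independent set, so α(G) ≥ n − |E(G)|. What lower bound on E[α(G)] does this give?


E[|E(G)|] = C(132, 2)·p = 8646 · (1/1584) = 131/24.
E[α(G)] ≥ n − E[|E(G)|] = 132 − 131/24 = 3037/24.
Numerically: ≈ 126.541667.
(This is only a lower bound; the true E[α(G)] may be larger.)

E[α(G)] ≥ 3037/24 ≈ 126.541667.


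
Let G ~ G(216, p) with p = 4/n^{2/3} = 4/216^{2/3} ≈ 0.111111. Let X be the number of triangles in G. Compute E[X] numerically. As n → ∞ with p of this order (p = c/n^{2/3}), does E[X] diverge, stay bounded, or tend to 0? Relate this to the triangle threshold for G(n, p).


Number of potential triangles: C(216, 3) = 1656360.
Each occurs with probability p³ ≈ (0.111111)³ ≈ 1.37174211e-03.
By linearity: E[X] = C(216, 3)·p³ ≈ 1656360 · 1.37174211e-03 ≈ 2272.098765.
Since α = 2/3 < 1, p = c/n^{2/3} ≫ 1/n is above the triangle threshold p ~ 1/n. Asymptotically E[X] ~ (c³/6)·n^{3(1−α)} = (4³/6)·n^{1} → ∞; triangles are abundant w.h.p.

E[X] ≈ 2272.098765; in regime p = Θ(1/n^{2/3}) E[X] diverges (above the triangle threshold p ~ 1/n).


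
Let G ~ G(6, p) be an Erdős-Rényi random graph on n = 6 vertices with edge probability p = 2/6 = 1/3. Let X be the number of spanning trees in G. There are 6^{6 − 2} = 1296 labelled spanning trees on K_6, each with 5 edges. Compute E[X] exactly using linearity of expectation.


K_6 has 6^{6 − 2} = 1296 labelled spanning trees.
For each such spanning tree H, let X_H = 1 if all 5 edges of H are present in G. Then P[X_H = 1] = p^{5} = (1/3)^{5} = 1/243.
By linearity of expectation: E[X] = Σ_H E[X_H] = 1296 · p^{5} = 1296 · 1/243 = 16/3.
Numerically: E[X] ≈ 5.33333.

E[X] = 1296 · (1/3)^{5} = 16/3 ≈ 5.33333.


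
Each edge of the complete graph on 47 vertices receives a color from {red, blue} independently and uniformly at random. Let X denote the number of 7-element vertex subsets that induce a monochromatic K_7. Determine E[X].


Let X = Σ_S X_S over the C(47, 7) = 62891499 subsets S of size 7, where X_S = 1 if the K_7 on S is monochromatic.
For a fixed S, the K_7 on S has C(7, 2) = 21 edges. P[all 21 edges red] = (1/2)^21, and likewise for blue, so P[monochromatic] = 2·(1/2)^21 = 2^{1 − 21} = 1/1048576.
By linearity: E[X] = C(47, 7) · 2^{1 − 21} = 62891499 · 1/1048576 = 62891499/1048576.
Numerically: E[X] ≈ 59.978.

E[X] = C(47,7)·2^(1−C(7,2)) = 62891499/1048576 ≈ 59.978.


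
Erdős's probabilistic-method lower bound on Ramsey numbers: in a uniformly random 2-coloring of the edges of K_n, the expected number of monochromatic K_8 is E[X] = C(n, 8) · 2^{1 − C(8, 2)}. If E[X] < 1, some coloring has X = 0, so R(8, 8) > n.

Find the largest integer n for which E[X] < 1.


We need C(n, 8) · 2^{1 − 28} < 1, i.e. C(n, 8) < 2^{28 − 1} = 134217728.
Check values of n near the boundary:
  n = 36: C(36, 8) = 30260340; 30260340 < 134217728? YES
  n = 37: C(37, 8) = 38608020; 38608020 < 134217728? YES
  n = 38: C(38, 8) = 48903492; 48903492 < 134217728? YES
  n = 39: C(39, 8) = 61523748; 61523748 < 134217728? YES
  n = 40: C(40, 8) = 76904685; 76904685 < 134217728? YES
  n = 41: C(41, 8) = 95548245; 95548245 < 134217728? YES
  n = 42: C(42, 8) = 118030185; 118030185 < 134217728? YES
  n = 43: C(43, 8) = 145008513; 145008513 < 134217728? NO
The largest n with C(n, 8) < 134217728 is n = 42 (where E[X] = 118030185/134217728 ≈ 0.879). Hence R(8, 8) > 42, i.e. R(8, 8) ≥ 43.

Largest n = 42; hence R(8, 8) > 42.


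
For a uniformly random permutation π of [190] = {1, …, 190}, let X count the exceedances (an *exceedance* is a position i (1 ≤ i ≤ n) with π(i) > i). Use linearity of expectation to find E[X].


Write X = Σ_{i=1}^{190} X_i, where X_i = 1_{π(i) > i}.
For each fixed i, π(i) is uniform over {1, …, 190} (marginal of a uniform permutation), so P[π(i) > i] = (n − i)/n. Summing: Σ_{i=1}^{190} (n − i)/n = (0 + 1 + … + 189)/190 = 190(190 − 1)/(2·190) = (190 − 1)/2.
Hence E[X] = Σ_{i=1}^{190} (190 − i)/190 = 189/2 ≈ 94.50000.

E[X] = 189/2 = 94.50000.


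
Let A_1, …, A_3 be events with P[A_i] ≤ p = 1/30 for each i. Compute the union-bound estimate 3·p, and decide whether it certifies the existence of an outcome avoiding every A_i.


Union bound: P[∪_{i=1}^{3} A_i] ≤ Σ_i P[A_i] ≤ 3·p = 3·(1/30) = 1/10.
Numerically: 1/10 ≈ 0.10000.
Is 1/10 < 1? YES.
Since P[∪ A_i] ≤ 1/10 < 1, the complement has P[∩ A_i^c] ≥ 1 − 1/10 = 9/10 > 0, so some outcome avoids every A_i.

3·p = 1/10 ≈ 0.10000; existence CERTIFIED by the union bound.


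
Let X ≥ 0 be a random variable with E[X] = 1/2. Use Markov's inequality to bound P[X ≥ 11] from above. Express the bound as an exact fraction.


μ = E[X] = 1/2, a = 11.
Markov: P[X ≥ 11] ≤ μ/a = (1/2)/11 = 1/22.
Numerically: ≈ 0.045.
(Since a = 11 > μ = 0.500, the bound 1/22 is < 1 and informative.)

P[X ≥ 11] ≤ 1/22 ≈ 0.045.


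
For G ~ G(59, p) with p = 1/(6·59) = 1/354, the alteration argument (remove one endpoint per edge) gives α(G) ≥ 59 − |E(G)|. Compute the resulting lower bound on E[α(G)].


E[|E(G)|] = C(59, 2)·p = 1711 · (1/354) = 29/6.
E[α(G)] ≥ n − E[|E(G)|] = 59 − 29/6 = 325/6.
Numerically: ≈ 54.16667.
(This is only a lower bound; the true E[α(G)] may be larger.)

E[α(G)] ≥ 325/6 ≈ 54.16667.


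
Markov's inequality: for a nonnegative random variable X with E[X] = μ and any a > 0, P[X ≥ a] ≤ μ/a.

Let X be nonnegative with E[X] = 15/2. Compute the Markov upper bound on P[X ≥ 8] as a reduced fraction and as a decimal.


μ = E[X] = 15/2, a = 8.
Markov: P[X ≥ 8] ≤ μ/a = (15/2)/8 = 15/16.
Numerically: ≈ 0.9375.
(Since a = 8 > μ = 7.5000, the bound 15/16 is < 1 and informative.)

P[X ≥ 8] ≤ 15/16 ≈ 0.9375.


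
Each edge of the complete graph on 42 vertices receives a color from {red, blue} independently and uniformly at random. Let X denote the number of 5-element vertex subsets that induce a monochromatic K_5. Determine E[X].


Let X = Σ_S X_S over the C(42, 5) = 850668 subsets S of size 5, where X_S = 1 if the K_5 on S is monochromatic.
For a fixed S, the K_5 on S has C(5, 2) = 10 edges. P[all 10 edges red] = (1/2)^10, and likewise for blue, so P[monochromatic] = 2·(1/2)^10 = 2^{1 − 10} = 1/512.
Summing: E[X] = C(42, 5) · 2^{1 − 10} = 850668 · 1/512 = 212667/128.
Numerically: E[X] ≈ 1661.46094.

E[X] = C(42,5)·2^(1−C(5,2)) = 212667/128 ≈ 1661.46094.


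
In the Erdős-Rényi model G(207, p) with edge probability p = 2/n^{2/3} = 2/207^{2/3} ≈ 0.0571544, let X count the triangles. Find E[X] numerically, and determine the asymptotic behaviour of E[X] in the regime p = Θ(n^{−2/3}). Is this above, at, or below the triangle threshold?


Number of potential triangles: C(207, 3) = 1456935.
Each occurs with probability p³ ≈ (0.0571544)³ ≈ 1.86702140e-04.
By linearity: E[X] = C(207, 3)·p³ ≈ 1456935 · 1.86702140e-04 ≈ 272.012882.
Since α = 2/3 < 1, p = c/n^{2/3} ≫ 1/n is above the triangle threshold p ~ 1/n. Asymptotically E[X] ~ (c³/6)·n^{3(1−α)} = (2³/6)·n^{1} → ∞; triangles are abundant w.h.p.

E[X] ≈ 272.012882; in regime p = Θ(1/n^{2/3}) E[X] diverges (above the triangle threshold p ~ 1/n).


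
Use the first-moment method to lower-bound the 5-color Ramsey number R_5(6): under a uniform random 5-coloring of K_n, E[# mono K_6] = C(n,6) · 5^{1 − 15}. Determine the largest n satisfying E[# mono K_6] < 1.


We need C(n, 6) · 5^{1 − 15} < 1, i.e. C(n, 6) < 5^{15 − 1} = 6103515625.
Check values of n near the boundary:
  n = 127: C(127, 6) = 5169379425; 5169379425 < 6103515625? YES
  n = 128: C(128, 6) = 5423611200; 5423611200 < 6103515625? YES
  n = 129: C(129, 6) = 5688177600; 5688177600 < 6103515625? YES
  n = 130: C(130, 6) = 5963412000; 5963412000 < 6103515625? YES
  n = 131: C(131, 6) = 6249655776; 6249655776 < 6103515625? NO
The largest n with C(n, 6) < 6103515625 is n = 130 (where E[X] = 47707296/48828125 ≈ 0.9770454). Hence R_5(6) > 130, i.e. R_5(6) ≥ 131.

Largest n = 130; hence R_5(6) > 130.


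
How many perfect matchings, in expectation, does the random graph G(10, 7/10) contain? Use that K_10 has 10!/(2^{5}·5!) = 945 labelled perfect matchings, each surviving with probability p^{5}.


K_10 has 10!/(2^{5}·5!) = 945 labelled perfect matchings.
For each such perfect matching H, let X_H = 1 if all 5 edges of H are present in G. Then P[X_H = 1] = p^{5} = (7/10)^{5} = 16807/100000.
Summing the indicators: E[X] = Σ_H E[X_H] = 945 · p^{5} = 945 · 16807/100000 = 3176523/20000.
Numerically: E[X] ≈ 159.

E[X] = 945 · (7/10)^{5} = 3176523/20000 ≈ 159.


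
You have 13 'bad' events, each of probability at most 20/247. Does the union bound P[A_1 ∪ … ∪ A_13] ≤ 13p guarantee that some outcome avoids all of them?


Union bound: P[∪_{i=1}^{13} A_i] ≤ Σ_i P[A_i] ≤ 13·p = 13·(20/247) = 20/19.
Numerically: 20/19 ≈ 1.0526.
Is 20/19 < 1? NO.
Since the bound 20/19 is ≥ 1, the union bound is uninformative here; it does NOT by itself certify existence.

13·p = 20/19 ≈ 1.0526; existence NOT certified by the union bound.


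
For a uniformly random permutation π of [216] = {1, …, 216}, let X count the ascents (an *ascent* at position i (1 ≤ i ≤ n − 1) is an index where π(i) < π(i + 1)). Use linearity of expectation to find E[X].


Write X = Σ X_I over i = 1, …, 215, with X_I the indicator of one ascent.
There are 215 indicators.
For each fixed i, the pair (π(i), π(i+1)) is a uniformly random ordered pair of distinct values from {1, …, 216}; by symmetry P[π(i) < π(i+1)] = 1/2.
By linearity: E[X] = 215 · (1/2) = (216 − 1) · (1/2) = 215/2 ≈ 107.5000.

E[X] = 215/2 = 107.5000.


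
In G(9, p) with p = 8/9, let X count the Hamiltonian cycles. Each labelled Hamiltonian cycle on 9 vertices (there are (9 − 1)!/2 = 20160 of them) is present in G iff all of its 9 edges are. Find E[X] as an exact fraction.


K_9 has (9 − 1)!/2 = 20160 labelled Hamiltonian cycles.
For each such Hamiltonian cycle H, let X_H = 1 if all 9 edges of H are present in G. Then P[X_H = 1] = p^{9} = (8/9)^{9} = 134217728/387420489.
Summing the indicators: E[X] = Σ_H E[X_H] = 20160 · p^{9} = 20160 · 134217728/387420489 = 300647710720/43046721.
Numerically: E[X] ≈ 6984.22.

E[X] = 20160 · (8/9)^{9} = 300647710720/43046721 ≈ 6984.22.


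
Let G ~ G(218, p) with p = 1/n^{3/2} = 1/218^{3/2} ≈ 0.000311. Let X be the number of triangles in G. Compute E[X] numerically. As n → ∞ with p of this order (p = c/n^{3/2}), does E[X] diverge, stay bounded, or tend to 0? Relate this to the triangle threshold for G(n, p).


Number of potential triangles: C(218, 3) = 1703016.
Each occurs with probability p³ ≈ (0.000311)³ ≈ 2.99879e-11.
By linearity: E[X] = C(218, 3)·p³ ≈ 1703016 · 2.99879e-11 ≈ 0.000.
Since α = 3/2 > 1, p = c/n^{3/2} = o(1/n) is below the triangle threshold p ~ 1/n. Asymptotically E[X] ~ (c³/6)·n^{3(1−α)} = (1³/6)·n^{-1.5} → 0, so by Markov's inequality G has no triangles w.h.p.

E[X] ≈ 0.000; in regime p = Θ(1/n^{3/2}) E[X] tends to 0 (below the triangle threshold p ~ 1/n).


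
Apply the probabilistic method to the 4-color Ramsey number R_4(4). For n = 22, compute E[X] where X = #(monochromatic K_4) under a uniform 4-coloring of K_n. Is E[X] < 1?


E[X] = C(22, 4) · 4^{1 − 6} = 7315 · 4^{−5} = 7315/1024.
As a reduced fraction: E[X] = 7315/1024 ≈ 7.14355.
Is E[X] < 1? NO.
Since E[X] ≥ 1, the first-moment bound is inconclusive at n = 22; it does NOT by itself certify R_4(4) > 22.

E[X] = 7315/1024 ≈ 7.14355; E[X] ≥ 1; first-moment method inconclusive here.


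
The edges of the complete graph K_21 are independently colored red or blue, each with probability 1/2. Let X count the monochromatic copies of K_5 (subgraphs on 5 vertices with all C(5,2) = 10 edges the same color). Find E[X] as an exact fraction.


Let X = Σ_S X_S over the C(21, 5) = 20349 subsets S of size 5, where X_S = 1 if the K_5 on S is monochromatic.
For a fixed S, the K_5 on S has C(5, 2) = 10 edges. P[all 10 edges red] = (1/2)^10, and likewise for blue, so P[monochromatic] = 2·(1/2)^10 = 2^{1 − 10} = 1/512.
Summing: E[X] = C(21, 5) · 2^{1 − 10} = 20349 · 1/512 = 20349/512.
Numerically: E[X] ≈ 39.7441.

E[X] = C(21,5)·2^(1−C(5,2)) = 20349/512 ≈ 39.7441.


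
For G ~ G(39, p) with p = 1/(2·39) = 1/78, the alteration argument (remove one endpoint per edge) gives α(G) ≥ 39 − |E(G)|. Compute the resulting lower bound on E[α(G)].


E[|E(G)|] = C(39, 2)·p = 741 · (1/78) = 19/2.
E[α(G)] ≥ n − E[|E(G)|] = 39 − 19/2 = 59/2.
Numerically: ≈ 29.5000.
(This is only a lower bound; the true E[α(G)] may be larger.)

E[α(G)] ≥ 59/2 ≈ 29.5000.


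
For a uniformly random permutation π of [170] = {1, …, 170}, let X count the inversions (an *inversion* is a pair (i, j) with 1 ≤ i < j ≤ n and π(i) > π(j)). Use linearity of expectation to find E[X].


Write X = Σ X_I over the C(170, 2) = 14365 pairs i < j, with X_I the indicator of one inversion.
There are 14365 indicators.
For each fixed pair i < j, the values π(i) and π(j) are two distinct elements of {1, …, 170} in uniformly random order; by symmetry P[π(i) > π(j)] = 1/2.
By linearity: E[X] = 14365 · (1/2) = C(170, 2) · (1/2) = 14365/2 = 14365/2 ≈ 7182.500000.

E[X] = 14365/2 = 7182.500000.


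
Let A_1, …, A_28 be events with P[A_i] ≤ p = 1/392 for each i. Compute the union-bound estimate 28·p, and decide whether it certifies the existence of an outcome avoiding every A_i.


Union bound: P[∪_{i=1}^{28} A_i] ≤ Σ_i P[A_i] ≤ 28·p = 28·(1/392) = 1/14.
Numerically: 1/14 ≈ 0.071.
Is 1/14 < 1? YES.
Since P[∪ A_i] ≤ 1/14 < 1, the complement has P[∩ A_i^c] ≥ 1 − 1/14 = 13/14 > 0, so some outcome avoids every A_i.

28·p = 1/14 ≈ 0.071; existence CERTIFIED by the union bound.


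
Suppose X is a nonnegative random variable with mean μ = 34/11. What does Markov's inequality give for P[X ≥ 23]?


μ = E[X] = 34/11, a = 23.
Markov: P[X ≥ 23] ≤ μ/a = (34/11)/23 = 34/253.
Numerically: ≈ 0.134387.
(Since a = 23 > μ = 3.090909, the bound 34/253 is < 1 and informative.)

P[X ≥ 23] ≤ 34/253 ≈ 0.134387.


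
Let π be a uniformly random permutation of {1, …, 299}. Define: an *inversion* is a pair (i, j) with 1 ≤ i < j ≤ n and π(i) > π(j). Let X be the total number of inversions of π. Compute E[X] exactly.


Write X = Σ X_I over the C(299, 2) = 44551 pairs i < j, with X_I the indicator of one inversion.
There are 44551 indicators.
For each fixed pair i < j, the values π(i) and π(j) are two distinct elements of {1, …, 299} in uniformly random order; by symmetry P[π(i) > π(j)] = 1/2.
By linearity: E[X] = 44551 · (1/2) = C(299, 2) · (1/2) = 44551/2 = 44551/2 ≈ 22275.5000.

E[X] = 44551/2 = 22275.5000.


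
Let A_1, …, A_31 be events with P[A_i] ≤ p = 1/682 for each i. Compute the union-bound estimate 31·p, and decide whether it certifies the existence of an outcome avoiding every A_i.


Union bound: P[∪_{i=1}^{31} A_i] ≤ Σ_i P[A_i] ≤ 31·p = 31·(1/682) = 1/22.
Numerically: 1/22 ≈ 0.045455.
Is 1/22 < 1? YES.
Since P[∪ A_i] ≤ 1/22 < 1, the complement has P[∩ A_i^c] ≥ 1 − 1/22 = 21/22 > 0, so some outcome avoids every A_i.

31·p = 1/22 ≈ 0.045455; existence CERTIFIED by the union bound.


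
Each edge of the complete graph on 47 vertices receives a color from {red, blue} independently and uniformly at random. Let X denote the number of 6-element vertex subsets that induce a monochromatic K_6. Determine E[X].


Let X = Σ_S X_S over the C(47, 6) = 10737573 subsets S of size 6, where X_S = 1 if the K_6 on S is monochromatic.
For a fixed S, the K_6 on S has C(6, 2) = 15 edges. P[all 15 edges red] = (1/2)^15, and likewise for blue, so P[monochromatic] = 2·(1/2)^15 = 2^{1 − 15} = 1/16384.
Summing: E[X] = C(47, 6) · 2^{1 − 15} = 10737573 · 1/16384 = 10737573/16384.
Numerically: E[X] ≈ 655.36945.

E[X] = C(47,6)·2^(1−C(6,2)) = 10737573/16384 ≈ 655.36945.


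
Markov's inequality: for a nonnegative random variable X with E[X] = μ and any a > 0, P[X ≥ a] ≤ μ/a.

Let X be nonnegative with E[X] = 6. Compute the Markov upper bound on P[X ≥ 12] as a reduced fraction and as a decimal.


μ = E[X] = 6, a = 12.
Markov: P[X ≥ 12] ≤ μ/a = (6)/12 = 1/2.
Numerically: ≈ 0.500.
(Since a = 12 > μ = 6.000, the bound 1/2 is < 1 and informative.)

P[X ≥ 12] ≤ 1/2 ≈ 0.500.


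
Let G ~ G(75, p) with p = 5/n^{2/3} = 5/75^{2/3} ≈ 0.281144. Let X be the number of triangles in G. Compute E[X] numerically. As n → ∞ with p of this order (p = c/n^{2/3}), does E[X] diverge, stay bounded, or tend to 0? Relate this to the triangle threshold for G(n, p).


Number of potential triangles: C(75, 3) = 67525.
Each occurs with probability p³ ≈ (0.281144)³ ≈ 2.22222222e-02.
By linearity: E[X] = C(75, 3)·p³ ≈ 67525 · 2.22222222e-02 ≈ 1500.555556.
Since α = 2/3 < 1, p = c/n^{2/3} ≫ 1/n is above the triangle threshold p ~ 1/n. Asymptotically E[X] ~ (c³/6)·n^{3(1−α)} = (5³/6)·n^{1} → ∞; triangles are abundant w.h.p.

E[X] ≈ 1500.555556; in regime p = Θ(1/n^{2/3}) E[X] diverges (above the triangle threshold p ~ 1/n).


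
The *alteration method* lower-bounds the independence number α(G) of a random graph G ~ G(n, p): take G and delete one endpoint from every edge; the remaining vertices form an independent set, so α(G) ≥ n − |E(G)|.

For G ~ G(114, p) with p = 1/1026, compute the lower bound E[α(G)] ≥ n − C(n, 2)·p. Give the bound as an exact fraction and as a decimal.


E[|E(G)|] = C(114, 2)·p = 6441 · (1/1026) = 113/18.
E[α(G)] ≥ n − E[|E(G)|] = 114 − 113/18 = 1939/18.
Numerically: ≈ 107.7222.
(This is only a lower bound; the true E[α(G)] may be larger.)

E[α(G)] ≥ 1939/18 ≈ 107.7222.


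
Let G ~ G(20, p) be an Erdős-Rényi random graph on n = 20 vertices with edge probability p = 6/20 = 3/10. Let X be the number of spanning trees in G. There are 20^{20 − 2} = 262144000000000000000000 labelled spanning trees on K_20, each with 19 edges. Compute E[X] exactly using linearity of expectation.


K_20 has 20^{20 − 2} = 262144000000000000000000 labelled spanning trees.
For each such spanning tree H, let X_H = 1 if all 19 edges of H are present in G. Then P[X_H = 1] = p^{19} = (3/10)^{19} = 1162261467/10000000000000000000.
Summing the indicators: E[X] = Σ_H E[X_H] = 262144000000000000000000 · p^{19} = 262144000000000000000000 · 1162261467/10000000000000000000 = 152339935002624/5.
Numerically: E[X] ≈ 3.047e+13.

E[X] = 262144000000000000000000 · (3/10)^{19} = 152339935002624/5 ≈ 3.047e+13.


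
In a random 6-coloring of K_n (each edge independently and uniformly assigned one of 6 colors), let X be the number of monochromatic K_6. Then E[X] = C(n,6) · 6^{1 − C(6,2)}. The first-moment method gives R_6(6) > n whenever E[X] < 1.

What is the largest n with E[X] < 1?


We need C(n, 6) · 6^{1 − 15} < 1, i.e. C(n, 6) < 6^{15 − 1} = 78364164096.
Check values of n near the boundary:
  n = 192: C(192, 6) = 64300886496; 64300886496 < 78364164096? YES
  n = 193: C(193, 6) = 66364016544; 66364016544 < 78364164096? YES
  n = 194: C(194, 6) = 68482017072; 68482017072 < 78364164096? YES
  n = 195: C(195, 6) = 70656049360; 70656049360 < 78364164096? YES
  n = 196: C(196, 6) = 72887293024; 72887293024 < 78364164096? YES
  n = 197: C(197, 6) = 75176946208; 75176946208 < 78364164096? YES
  n = 198: C(198, 6) = 77526225777; 77526225777 < 78364164096? YES
  n = 199: C(199, 6) = 79936367511; 79936367511 < 78364164096? NO
  n = 200: C(200, 6) = 82408626300; 82408626300 < 78364164096? NO
The largest n with C(n, 6) < 78364164096 is n = 198 (where E[X] = 25842075259/26121388032 ≈ 0.989307). Hence R_6(6) > 198, i.e. R_6(6) ≥ 199.

Largest n = 198; hence R_6(6) > 198.


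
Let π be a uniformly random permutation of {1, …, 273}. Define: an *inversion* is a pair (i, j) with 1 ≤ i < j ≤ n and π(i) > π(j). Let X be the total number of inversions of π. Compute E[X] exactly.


Write X = Σ X_I over the C(273, 2) = 37128 pairs i < j, with X_I the indicator of one inversion.
There are 37128 indicators.
For each fixed pair i < j, the values π(i) and π(j) are two distinct elements of {1, …, 273} in uniformly random order; by symmetry P[π(i) > π(j)] = 1/2.
By linearity: E[X] = 37128 · (1/2) = C(273, 2) · (1/2) = 37128/2 = 18564 ≈ 18564.000000.

E[X] = 18564 = 18564.000000.


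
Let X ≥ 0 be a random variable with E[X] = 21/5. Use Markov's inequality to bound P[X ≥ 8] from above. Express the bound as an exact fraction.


μ = E[X] = 21/5, a = 8.
Markov: P[X ≥ 8] ≤ μ/a = (21/5)/8 = 21/40.
Numerically: ≈ 0.5250.
(Since a = 8 > μ = 4.2000, the bound 21/40 is < 1 and informative.)

P[X ≥ 8] ≤ 21/40 ≈ 0.5250.


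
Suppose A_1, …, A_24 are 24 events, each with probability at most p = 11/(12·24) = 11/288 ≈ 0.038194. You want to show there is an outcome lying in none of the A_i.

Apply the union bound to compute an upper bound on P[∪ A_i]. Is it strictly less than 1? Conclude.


Union bound: P[∪_{i=1}^{24} A_i] ≤ Σ_i P[A_i] ≤ 24·p = 24·(11/288) = 11/12.
Numerically: 11/12 ≈ 0.916667.
Is 11/12 < 1? YES.
Since P[∪ A_i] ≤ 11/12 < 1, the complement has P[∩ A_i^c] ≥ 1 − 11/12 = 1/12 > 0, so some outcome avoids every A_i.

24·p = 11/12 ≈ 0.916667; existence CERTIFIED by the union bound.


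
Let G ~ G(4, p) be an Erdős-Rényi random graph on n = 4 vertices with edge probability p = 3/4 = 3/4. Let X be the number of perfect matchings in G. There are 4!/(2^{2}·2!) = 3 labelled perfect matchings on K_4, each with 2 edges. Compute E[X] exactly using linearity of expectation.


K_4 has 4!/(2^{2}·2!) = 3 labelled perfect matchings.
For each such perfect matching H, let X_H = 1 if all 2 edges of H are present in G. Then P[X_H = 1] = p^{2} = (3/4)^{2} = 9/16.
Summing the indicators: E[X] = Σ_H E[X_H] = 3 · p^{2} = 3 · 9/16 = 27/16.
Numerically: E[X] ≈ 1.688.

E[X] = 3 · (3/4)^{2} = 27/16 ≈ 1.688.


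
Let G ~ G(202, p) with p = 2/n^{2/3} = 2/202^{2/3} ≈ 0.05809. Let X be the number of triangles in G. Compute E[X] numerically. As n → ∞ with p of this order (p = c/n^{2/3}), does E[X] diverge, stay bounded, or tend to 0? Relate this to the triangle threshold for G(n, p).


Number of potential triangles: C(202, 3) = 1353400.
Each occurs with probability p³ ≈ (0.05809)³ ≈ 1.960592e-04.
By linearity: E[X] = C(202, 3)·p³ ≈ 1353400 · 1.960592e-04 ≈ 265.3465.
Since α = 2/3 < 1, p = c/n^{2/3} ≫ 1/n is above the triangle threshold p ~ 1/n. Asymptotically E[X] ~ (c³/6)·n^{3(1−α)} = (2³/6)·n^{1} → ∞; triangles are abundant w.h.p.

E[X] ≈ 265.3465; in regime p = Θ(1/n^{2/3}) E[X] diverges (above the triangle threshold p ~ 1/n).


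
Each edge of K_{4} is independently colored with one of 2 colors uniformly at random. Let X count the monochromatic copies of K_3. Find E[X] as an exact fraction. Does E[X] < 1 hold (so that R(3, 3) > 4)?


E[X] = C(4, 3) · 2^{1 − 3} = 4 · 2^{−2} = 4/4.
As a reduced fraction: E[X] = 1 ≈ 1.0000.
Is E[X] < 1? NO.
Since E[X] ≥ 1, the first-moment bound is inconclusive at n = 4; it does NOT by itself certify R(3, 3) > 4.

E[X] = 1 ≈ 1.0000; E[X] ≥ 1; first-moment method inconclusive here.


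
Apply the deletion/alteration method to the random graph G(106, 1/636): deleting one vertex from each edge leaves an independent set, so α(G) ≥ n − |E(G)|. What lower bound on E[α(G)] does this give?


E[|E(G)|] = C(106, 2)·p = 5565 · (1/636) = 35/4.
E[α(G)] ≥ n − E[|E(G)|] = 106 − 35/4 = 389/4.
Numerically: ≈ 97.2500.
(This is only a lower bound; the true E[α(G)] may be larger.)

E[α(G)] ≥ 389/4 ≈ 97.2500.


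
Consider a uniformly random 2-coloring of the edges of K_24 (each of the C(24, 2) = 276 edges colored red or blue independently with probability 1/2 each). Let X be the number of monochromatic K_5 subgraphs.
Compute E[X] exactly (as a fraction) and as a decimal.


Let X = Σ_S X_S over the C(24, 5) = 42504 subsets S of size 5, where X_S = 1 if the K_5 on S is monochromatic.
For a fixed S, the K_5 on S has C(5, 2) = 10 edges. P[all 10 edges red] = (1/2)^10, and likewise for blue, so P[monochromatic] = 2·(1/2)^10 = 2^{1 − 10} = 1/512.
By linearity: E[X] = C(24, 5) · 2^{1 − 10} = 42504 · 1/512 = 5313/64.
Numerically: E[X] ≈ 83.01562.

E[X] = C(24,5)·2^(1−C(5,2)) = 5313/64 ≈ 83.01562.


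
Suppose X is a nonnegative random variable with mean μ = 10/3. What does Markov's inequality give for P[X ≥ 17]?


μ = E[X] = 10/3, a = 17.
Markov: P[X ≥ 17] ≤ μ/a = (10/3)/17 = 10/51.
Numerically: ≈ 0.19608.
(Since a = 17 > μ = 3.33333, the bound 10/51 is < 1 and informative.)

P[X ≥ 17] ≤ 10/51 ≈ 0.19608.


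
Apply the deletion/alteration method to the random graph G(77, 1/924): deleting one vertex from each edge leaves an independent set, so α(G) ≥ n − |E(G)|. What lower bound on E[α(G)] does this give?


E[|E(G)|] = C(77, 2)·p = 2926 · (1/924) = 19/6.
E[α(G)] ≥ n − E[|E(G)|] = 77 − 19/6 = 443/6.
Numerically: ≈ 73.833333.
(This is only a lower bound; the true E[α(G)] may be larger.)

E[α(G)] ≥ 443/6 ≈ 73.833333.


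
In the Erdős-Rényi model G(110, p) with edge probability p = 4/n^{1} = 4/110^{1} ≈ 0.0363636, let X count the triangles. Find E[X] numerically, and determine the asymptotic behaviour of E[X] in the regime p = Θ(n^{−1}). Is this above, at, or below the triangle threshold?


Number of potential triangles: C(110, 3) = 215820.
Each occurs with probability p³ ≈ (0.0363636)³ ≈ 4.80841473e-05.
By linearity: E[X] = C(110, 3)·p³ ≈ 215820 · 4.80841473e-05 ≈ 10.377521.
Here α = 1, so p = 4/n is exactly at the triangle threshold p ~ 1/n. Asymptotically E[X] → c³/6 = 4³/6 = 32/3 ≈ 10.666667, a bounded constant. In this regime the triangle count is asymptotically Poisson(c³/6).

E[X] ≈ 10.377521; in regime p = Θ(1/n^{1}) E[X] stays bounded (at the triangle threshold p ~ 1/n).


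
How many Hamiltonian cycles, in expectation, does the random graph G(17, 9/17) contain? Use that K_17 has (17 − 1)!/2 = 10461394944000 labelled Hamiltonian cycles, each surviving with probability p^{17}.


K_17 has (17 − 1)!/2 = 10461394944000 labelled Hamiltonian cycles.
For each such Hamiltonian cycle H, let X_H = 1 if all 17 edges of H are present in G. Then P[X_H = 1] = p^{17} = (9/17)^{17} = 16677181699666569/827240261886336764177.
By linearity: E[X] = Σ_H E[X_H] = 10461394944000 · p^{17} = 10461394944000 · 16677181699666569/827240261886336764177 = 174466584313061171422427136000/827240261886336764177.
Numerically: E[X] ≈ 2.10902e+08.

E[X] = 10461394944000 · (9/17)^{17} = 174466584313061171422427136000/827240261886336764177 ≈ 2.10902e+08.


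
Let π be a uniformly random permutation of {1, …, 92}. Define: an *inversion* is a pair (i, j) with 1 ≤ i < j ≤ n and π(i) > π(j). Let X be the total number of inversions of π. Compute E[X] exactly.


Write X = Σ X_I over the C(92, 2) = 4186 pairs i < j, with X_I the indicator of one inversion.
There are 4186 indicators.
For each fixed pair i < j, the values π(i) and π(j) are two distinct elements of {1, …, 92} in uniformly random order; by symmetry P[π(i) > π(j)] = 1/2.
By linearity: E[X] = 4186 · (1/2) = C(92, 2) · (1/2) = 4186/2 = 2093 ≈ 2093.00000.

E[X] = 2093 = 2093.00000.


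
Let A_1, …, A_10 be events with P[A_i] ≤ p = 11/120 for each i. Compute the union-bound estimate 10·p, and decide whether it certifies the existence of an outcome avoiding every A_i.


Union bound: P[∪_{i=1}^{10} A_i] ≤ Σ_i P[A_i] ≤ 10·p = 10·(11/120) = 11/12.
Numerically: 11/12 ≈ 0.917.
Is 11/12 < 1? YES.
Since P[∪ A_i] ≤ 11/12 < 1, the complement has P[∩ A_i^c] ≥ 1 − 11/12 = 1/12 > 0, so some outcome avoids every A_i.

10·p = 11/12 ≈ 0.917; existence CERTIFIED by the union bound.


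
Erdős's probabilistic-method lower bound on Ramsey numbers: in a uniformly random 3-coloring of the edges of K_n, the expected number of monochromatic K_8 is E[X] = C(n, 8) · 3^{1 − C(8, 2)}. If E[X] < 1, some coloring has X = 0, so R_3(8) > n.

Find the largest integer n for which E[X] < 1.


We need C(n, 8) · 3^{1 − 28} < 1, i.e. C(n, 8) < 3^{28 − 1} = 7625597484987.
Check values of n near the boundary:
  n = 153: C(153, 8) = 6183023199255; 6183023199255 < 7625597484987? YES
  n = 154: C(154, 8) = 6521818990995; 6521818990995 < 7625597484987? YES
  n = 155: C(155, 8) = 6876747915675; 6876747915675 < 7625597484987? YES
  n = 156: C(156, 8) = 7248464019225; 7248464019225 < 7625597484987? YES
  n = 157: C(157, 8) = 7637643295425; 7637643295425 < 7625597484987? NO
  n = 158: C(158, 8) = 8044984271181; 8044984271181 < 7625597484987? NO
The largest n with C(n, 8) < 7625597484987 is n = 156 (where E[X] = 805384891025/847288609443 ≈ 0.950544). Hence R_3(8) > 156, i.e. R_3(8) ≥ 157.

Largest n = 156; hence R_3(8) > 156.


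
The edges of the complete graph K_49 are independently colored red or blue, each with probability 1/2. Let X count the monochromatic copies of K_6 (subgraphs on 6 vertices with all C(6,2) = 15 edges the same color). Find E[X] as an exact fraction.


Let X = Σ_S X_S over the C(49, 6) = 13983816 subsets S of size 6, where X_S = 1 if the K_6 on S is monochromatic.
For a fixed S, the K_6 on S has C(6, 2) = 15 edges. P[all 15 edges red] = (1/2)^15, and likewise for blue, so P[monochromatic] = 2·(1/2)^15 = 2^{1 − 15} = 1/16384.
By linearity: E[X] = C(49, 6) · 2^{1 − 15} = 13983816 · 1/16384 = 1747977/2048.
Numerically: E[X] ≈ 853.504395.

E[X] = C(49,6)·2^(1−C(6,2)) = 1747977/2048 ≈ 853.504395.


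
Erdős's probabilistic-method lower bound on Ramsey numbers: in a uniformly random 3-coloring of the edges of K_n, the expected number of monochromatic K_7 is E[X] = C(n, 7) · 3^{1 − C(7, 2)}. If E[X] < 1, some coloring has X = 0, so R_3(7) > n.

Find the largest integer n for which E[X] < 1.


We need C(n, 7) · 3^{1 − 21} < 1, i.e. C(n, 7) < 3^{21 − 1} = 3486784401.
Check values of n near the boundary:
  n = 76: C(76, 7) = 2186189400; 2186189400 < 3486784401? YES
  n = 77: C(77, 7) = 2404808340; 2404808340 < 3486784401? YES
  n = 78: C(78, 7) = 2641902120; 2641902120 < 3486784401? YES
  n = 79: C(79, 7) = 2898753715; 2898753715 < 3486784401? YES
  n = 80: C(80, 7) = 3176716400; 3176716400 < 3486784401? YES
  n = 81: C(81, 7) = 3477216600; 3477216600 < 3486784401? YES
  n = 82: C(82, 7) = 3801756816; 3801756816 < 3486784401? NO
  n = 83: C(83, 7) = 4151918628; 4151918628 < 3486784401? NO
  n = 84: C(84, 7) = 4529365776; 4529365776 < 3486784401? NO
The largest n with C(n, 7) < 3486784401 is n = 81 (where E[X] = 42928600/43046721 ≈ 0.9973). Hence R_3(7) > 81, i.e. R_3(7) ≥ 82.

Largest n = 81; hence R_3(7) > 81.


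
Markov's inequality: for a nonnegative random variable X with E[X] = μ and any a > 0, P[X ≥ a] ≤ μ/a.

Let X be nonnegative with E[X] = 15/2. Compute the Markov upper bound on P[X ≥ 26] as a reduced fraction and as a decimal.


μ = E[X] = 15/2, a = 26.
Markov: P[X ≥ 26] ≤ μ/a = (15/2)/26 = 15/52.
Numerically: ≈ 0.288462.
(Since a = 26 > μ = 7.500000, the bound 15/52 is < 1 and informative.)

P[X ≥ 26] ≤ 15/52 ≈ 0.288462.


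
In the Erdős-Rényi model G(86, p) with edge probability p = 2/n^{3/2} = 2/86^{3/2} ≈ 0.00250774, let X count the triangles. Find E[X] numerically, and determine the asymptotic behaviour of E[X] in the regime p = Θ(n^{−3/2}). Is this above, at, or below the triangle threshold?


Number of potential triangles: C(86, 3) = 102340.
Each occurs with probability p³ ≈ (0.00250774)³ ≈ 1.57705542e-08.
By linearity: E[X] = C(86, 3)·p³ ≈ 102340 · 1.57705542e-08 ≈ 0.001614.
Since α = 3/2 > 1, p = c/n^{3/2} = o(1/n) is below the triangle threshold p ~ 1/n. Asymptotically E[X] ~ (c³/6)·n^{3(1−α)} = (2³/6)·n^{-1.5} → 0, so by Markov's inequality G has no triangles w.h.p.

E[X] ≈ 0.001614; in regime p = Θ(1/n^{3/2}) E[X] tends to 0 (below the triangle threshold p ~ 1/n).


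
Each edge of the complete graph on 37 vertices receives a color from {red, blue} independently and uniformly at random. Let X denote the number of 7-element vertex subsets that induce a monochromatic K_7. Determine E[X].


Let X = Σ_S X_S over the C(37, 7) = 10295472 subsets S of size 7, where X_S = 1 if the K_7 on S is monochromatic.
For a fixed S, the K_7 on S has C(7, 2) = 21 edges. P[all 21 edges red] = (1/2)^21, and likewise for blue, so P[monochromatic] = 2·(1/2)^21 = 2^{1 − 21} = 1/1048576.
By linearity of expectation: E[X] = C(37, 7) · 2^{1 − 21} = 10295472 · 1/1048576 = 643467/65536.
Numerically: E[X] ≈ 9.819.

E[X] = C(37,7)·2^(1−C(7,2)) = 643467/65536 ≈ 9.819.


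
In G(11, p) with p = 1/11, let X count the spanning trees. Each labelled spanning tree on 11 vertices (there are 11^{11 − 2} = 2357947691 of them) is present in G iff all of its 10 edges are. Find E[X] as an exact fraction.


K_11 has 11^{11 − 2} = 2357947691 labelled spanning trees.
For each such spanning tree H, let X_H = 1 if all 10 edges of H are present in G. Then P[X_H = 1] = p^{10} = (1/11)^{10} = 1/25937424601.
Summing the indicators: E[X] = Σ_H E[X_H] = 2357947691 · p^{10} = 2357947691 · 1/25937424601 = 1/11.
Numerically: E[X] ≈ 0.0909091.

E[X] = 2357947691 · (1/11)^{10} = 1/11 ≈ 0.0909091.


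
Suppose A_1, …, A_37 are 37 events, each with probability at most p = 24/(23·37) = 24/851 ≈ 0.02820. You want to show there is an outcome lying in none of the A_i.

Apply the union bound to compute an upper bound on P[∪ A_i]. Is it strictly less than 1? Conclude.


Union bound: P[∪_{i=1}^{37} A_i] ≤ Σ_i P[A_i] ≤ 37·p = 37·(24/851) = 24/23.
Numerically: 24/23 ≈ 1.04348.
Is 24/23 < 1? NO.
Since the bound 24/23 is ≥ 1, the union bound is uninformative here; it does NOT by itself certify existence.

37·p = 24/23 ≈ 1.04348; existence NOT certified by the union bound.


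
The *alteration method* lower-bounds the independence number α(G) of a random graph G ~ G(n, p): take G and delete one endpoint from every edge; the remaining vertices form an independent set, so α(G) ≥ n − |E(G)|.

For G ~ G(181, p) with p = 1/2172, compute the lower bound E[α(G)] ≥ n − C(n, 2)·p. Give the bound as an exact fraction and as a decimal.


E[|E(G)|] = C(181, 2)·p = 16290 · (1/2172) = 15/2.
E[α(G)] ≥ n − E[|E(G)|] = 181 − 15/2 = 347/2.
Numerically: ≈ 173.50000.
(This is only a lower bound; the true E[α(G)] may be larger.)

E[α(G)] ≥ 347/2 ≈ 173.50000.


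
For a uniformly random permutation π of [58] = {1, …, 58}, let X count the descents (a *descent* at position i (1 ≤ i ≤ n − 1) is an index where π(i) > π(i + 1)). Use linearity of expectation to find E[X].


Write X = Σ X_I over i = 1, …, 57, with X_I the indicator of one descent.
There are 57 indicators.
For each fixed i, the pair (π(i), π(i+1)) is a uniformly random ordered pair of distinct values from {1, …, 58}; by symmetry P[π(i) > π(i+1)] = 1/2.
By linearity: E[X] = 57 · (1/2) = (58 − 1) · (1/2) = 57/2 ≈ 28.5000.

E[X] = 57/2 = 28.5000.


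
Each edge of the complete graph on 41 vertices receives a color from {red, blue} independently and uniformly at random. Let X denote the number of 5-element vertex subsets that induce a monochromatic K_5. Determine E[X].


Let X = Σ_S X_S over the C(41, 5) = 749398 subsets S of size 5, where X_S = 1 if the K_5 on S is monochromatic.
For a fixed S, the K_5 on S has C(5, 2) = 10 edges. P[all 10 edges red] = (1/2)^10, and likewise for blue, so P[monochromatic] = 2·(1/2)^10 = 2^{1 − 10} = 1/512.
Summing: E[X] = C(41, 5) · 2^{1 − 10} = 749398 · 1/512 = 374699/256.
Numerically: E[X] ≈ 1463.6680.

E[X] = C(41,5)·2^(1−C(5,2)) = 374699/256 ≈ 1463.6680.
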